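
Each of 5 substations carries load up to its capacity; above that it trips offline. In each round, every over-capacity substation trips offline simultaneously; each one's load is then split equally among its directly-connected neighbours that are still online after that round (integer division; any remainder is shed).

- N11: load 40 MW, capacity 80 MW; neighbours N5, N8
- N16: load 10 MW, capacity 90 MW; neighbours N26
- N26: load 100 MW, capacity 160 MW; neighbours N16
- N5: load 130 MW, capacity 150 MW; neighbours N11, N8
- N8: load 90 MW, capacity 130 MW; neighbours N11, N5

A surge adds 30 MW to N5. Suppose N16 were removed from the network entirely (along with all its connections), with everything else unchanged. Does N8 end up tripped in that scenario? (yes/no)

yes

With N16 removed:
Round 1 — N5 at 160 > 150. N5 trips offline.
  N5 sheds 160 MW to N11, N8: 80 each.
    N11: 40+80 = 120 > 80
    N8: 90+80 = 170 > 130
Round 2 — N11, N8 trip offline.
  N11 sheds 120 MW: no online neighbours, lost.
  N8 sheds 170 MW: no online neighbours, lost.
No further trips.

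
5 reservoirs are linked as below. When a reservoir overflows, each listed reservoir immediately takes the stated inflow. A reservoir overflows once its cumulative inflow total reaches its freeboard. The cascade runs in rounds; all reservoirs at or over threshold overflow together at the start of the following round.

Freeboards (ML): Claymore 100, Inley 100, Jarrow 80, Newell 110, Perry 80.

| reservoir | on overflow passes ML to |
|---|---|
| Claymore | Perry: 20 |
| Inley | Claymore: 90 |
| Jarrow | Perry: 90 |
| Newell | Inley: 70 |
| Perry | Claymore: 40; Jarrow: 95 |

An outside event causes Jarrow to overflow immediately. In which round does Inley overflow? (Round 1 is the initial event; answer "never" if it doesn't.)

never

Round 1 — Jarrow overflows (initial).
  Perry: +90 → 90 ≥ 80
Round 2 — Perry overflows.
  Claymore: +40 → 40 < 100
No further overflows.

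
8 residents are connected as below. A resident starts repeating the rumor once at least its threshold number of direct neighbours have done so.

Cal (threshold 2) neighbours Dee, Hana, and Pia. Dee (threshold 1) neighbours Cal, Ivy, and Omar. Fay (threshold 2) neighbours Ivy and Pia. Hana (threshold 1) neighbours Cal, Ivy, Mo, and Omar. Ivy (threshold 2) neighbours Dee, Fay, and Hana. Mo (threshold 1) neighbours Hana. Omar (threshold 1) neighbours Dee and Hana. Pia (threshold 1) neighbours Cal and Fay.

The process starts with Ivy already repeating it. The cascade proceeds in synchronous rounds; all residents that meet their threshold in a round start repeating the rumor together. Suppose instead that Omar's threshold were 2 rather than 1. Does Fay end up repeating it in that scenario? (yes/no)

yes

With Omar's threshold at 2:
Round 1 — Ivy starts repeating the rumor (initial).
Round 2 — checking thresholds:
  Dee: 1 of 3 neighbours ≥ 1, starts repeating the rumor.
  Fay: 1 of 2 neighbours < 2, below threshold.
  Hana: 1 of 4 neighbours ≥ 1, starts repeating the rumor.
Round 3 — checking thresholds:
  Cal: 2 of 3 neighbours ≥ 2, starts repeating the rumor.
  Fay: 1 of 2 neighbours < 2, below threshold.
  Mo: 1 of 1 neighbours ≥ 1, starts repeating the rumor.
  Omar: 2 of 2 neighbours ≥ 2, starts repeating the rumor.
Round 4 — checking thresholds:
  Fay: 1 of 2 neighbours < 2, below threshold.
  Pia: 1 of 2 neighbours ≥ 1, starts repeating the rumor.
Round 5 — checking thresholds:
  Fay: 2 of 2 neighbours ≥ 2, starts repeating the rumor.
Round 6 — no new spreads; cascade stops.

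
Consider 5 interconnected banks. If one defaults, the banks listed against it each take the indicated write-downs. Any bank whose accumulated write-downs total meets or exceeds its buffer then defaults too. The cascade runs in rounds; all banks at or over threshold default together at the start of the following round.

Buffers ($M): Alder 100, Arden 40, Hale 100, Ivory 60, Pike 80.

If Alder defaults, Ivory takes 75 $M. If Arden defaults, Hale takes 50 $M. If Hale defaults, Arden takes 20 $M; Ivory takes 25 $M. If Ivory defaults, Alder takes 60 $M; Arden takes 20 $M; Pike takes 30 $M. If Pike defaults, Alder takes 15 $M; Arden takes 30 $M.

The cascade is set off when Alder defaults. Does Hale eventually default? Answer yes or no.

Round 1 — Alder defaults (initial).
  Ivory: +75 → 75 ≥ 60
Round 2 — Ivory defaults.
  Arden: +20 → 20 < 40
  Pike: +30 → 30 < 80
No further defaults.

no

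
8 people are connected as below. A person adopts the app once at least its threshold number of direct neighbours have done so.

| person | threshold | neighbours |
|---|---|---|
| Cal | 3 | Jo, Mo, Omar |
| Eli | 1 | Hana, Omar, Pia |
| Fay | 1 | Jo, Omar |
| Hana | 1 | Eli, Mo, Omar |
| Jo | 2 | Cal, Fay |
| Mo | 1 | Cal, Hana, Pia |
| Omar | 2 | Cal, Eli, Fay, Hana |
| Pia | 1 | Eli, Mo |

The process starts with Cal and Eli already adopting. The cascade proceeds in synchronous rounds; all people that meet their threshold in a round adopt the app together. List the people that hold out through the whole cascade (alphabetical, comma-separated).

none

Round 1 — Cal, Eli adopt the app (initial).
Round 2 — checking thresholds:
  Hana: 1 of 3 neighbours ≥ 1, adopts the app.
  Jo: 1 of 2 neighbours < 2, not yet.
  Mo: 1 of 3 neighbours ≥ 1, adopts the app.
  Omar: 2 of 4 neighbours ≥ 2, adopts the app.
  Pia: 1 of 2 neighbours ≥ 1, adopts the app.
Round 3 — checking thresholds:
  Fay: 1 of 2 neighbours ≥ 1, adopts the app.
  Jo: 1 of 2 neighbours < 2, not yet.
Round 4 — checking thresholds:
  Jo: 2 of 2 neighbours ≥ 2, adopts the app.
Round 5 — no new adoptions; cascade stops.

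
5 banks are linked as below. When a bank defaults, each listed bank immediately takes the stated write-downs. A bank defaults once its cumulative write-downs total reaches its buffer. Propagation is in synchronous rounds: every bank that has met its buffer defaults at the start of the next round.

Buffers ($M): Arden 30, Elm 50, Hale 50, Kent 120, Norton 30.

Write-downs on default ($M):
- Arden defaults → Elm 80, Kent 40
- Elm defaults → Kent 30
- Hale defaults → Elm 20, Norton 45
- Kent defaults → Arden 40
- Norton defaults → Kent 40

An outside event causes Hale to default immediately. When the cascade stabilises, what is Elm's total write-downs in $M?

20

Round 1 — Hale defaults (initial).
  Elm: +20 → 20 < 50
  Norton: +45 → 45 ≥ 30
Round 2 — Norton defaults.
  Kent: +40 → 40 < 120
No further defaults.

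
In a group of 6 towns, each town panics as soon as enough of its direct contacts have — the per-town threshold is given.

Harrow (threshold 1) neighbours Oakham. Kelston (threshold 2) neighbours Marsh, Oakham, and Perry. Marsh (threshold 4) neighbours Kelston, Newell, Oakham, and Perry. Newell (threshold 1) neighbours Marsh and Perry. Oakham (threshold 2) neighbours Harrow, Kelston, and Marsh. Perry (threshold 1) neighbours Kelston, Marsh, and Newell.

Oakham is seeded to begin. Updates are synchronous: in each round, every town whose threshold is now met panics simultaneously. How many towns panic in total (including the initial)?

2

Round 1 — Oakham panics (initial).
Round 2 — checking thresholds:
  Harrow: 1 of 1 neighbours ≥ 1, panics.
  Kelston: 1 of 3 neighbours < 2, not yet.
  Marsh: 1 of 4 neighbours < 4, not yet.
Round 3 — no new panics; cascade stops.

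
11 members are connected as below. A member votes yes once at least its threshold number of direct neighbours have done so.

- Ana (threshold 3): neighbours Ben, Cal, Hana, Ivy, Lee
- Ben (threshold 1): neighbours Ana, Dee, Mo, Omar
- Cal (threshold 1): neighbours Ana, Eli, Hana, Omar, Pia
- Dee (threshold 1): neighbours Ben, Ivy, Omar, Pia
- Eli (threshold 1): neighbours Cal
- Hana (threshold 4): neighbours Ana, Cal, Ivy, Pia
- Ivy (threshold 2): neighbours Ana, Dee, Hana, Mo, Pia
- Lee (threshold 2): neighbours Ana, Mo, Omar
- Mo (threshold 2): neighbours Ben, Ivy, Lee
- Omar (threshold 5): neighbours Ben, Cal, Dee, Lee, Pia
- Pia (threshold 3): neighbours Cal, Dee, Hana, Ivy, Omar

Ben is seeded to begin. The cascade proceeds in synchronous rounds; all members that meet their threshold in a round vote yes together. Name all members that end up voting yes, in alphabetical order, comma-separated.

Round 1 — Ben votes yes (initial).
Round 2 — checking thresholds:
  Ana: 1 of 5 neighbours < 3, below threshold.
  Dee: 1 of 4 neighbours ≥ 1, votes yes.
  Mo: 1 of 3 neighbours < 2, below threshold.
  Omar: 1 of 5 neighbours < 5, below threshold.
Round 3 — no new yes votes; cascade stops.

Ben, Dee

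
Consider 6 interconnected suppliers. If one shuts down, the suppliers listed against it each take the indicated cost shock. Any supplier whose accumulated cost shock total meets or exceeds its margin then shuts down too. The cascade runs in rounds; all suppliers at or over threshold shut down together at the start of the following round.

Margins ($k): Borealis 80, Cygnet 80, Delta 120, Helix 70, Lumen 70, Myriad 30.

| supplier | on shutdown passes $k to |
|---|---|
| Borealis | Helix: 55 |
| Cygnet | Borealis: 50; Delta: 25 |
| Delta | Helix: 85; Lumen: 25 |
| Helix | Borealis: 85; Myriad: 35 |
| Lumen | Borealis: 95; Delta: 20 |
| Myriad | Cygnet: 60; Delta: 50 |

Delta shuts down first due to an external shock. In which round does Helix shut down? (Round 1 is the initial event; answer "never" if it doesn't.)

2

Round 1 — Delta shuts down (initial).
  Helix: +85 → 85 ≥ 70
  Lumen: +25 → 25 < 70
Round 2 — Helix shuts down.
  Borealis: +85 → 85 ≥ 80
  Myriad: +35 → 35 ≥ 30
Round 3 — Borealis, Myriad shut down.
  Cygnet: +60 → 60 < 80
No further shutdowns.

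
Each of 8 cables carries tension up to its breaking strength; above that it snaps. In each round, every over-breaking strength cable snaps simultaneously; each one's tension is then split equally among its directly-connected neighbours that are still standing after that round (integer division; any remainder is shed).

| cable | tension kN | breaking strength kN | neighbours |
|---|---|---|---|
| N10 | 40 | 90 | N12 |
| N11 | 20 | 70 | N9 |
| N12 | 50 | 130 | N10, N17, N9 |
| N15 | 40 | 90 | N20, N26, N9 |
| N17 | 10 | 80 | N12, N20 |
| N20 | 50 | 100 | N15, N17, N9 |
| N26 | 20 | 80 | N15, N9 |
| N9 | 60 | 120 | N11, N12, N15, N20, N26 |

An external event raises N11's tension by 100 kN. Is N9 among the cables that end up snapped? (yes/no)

yes

Round 1 — N11 at 120 > 70. N11 snaps.
  N11 sheds 120 kN to N9: 120 each.
    N9: 60+120 = 180 > 120
Round 2 — N9 snaps.
  N9 sheds 180 kN to N12, N15, N20, N26: 45 each.
    N12: 50+45 = 95 ≤ 130
    N15: 40+45 = 85 ≤ 90
    N20: 50+45 = 95 ≤ 100
    N26: 20+45 = 65 ≤ 80
No further breaks.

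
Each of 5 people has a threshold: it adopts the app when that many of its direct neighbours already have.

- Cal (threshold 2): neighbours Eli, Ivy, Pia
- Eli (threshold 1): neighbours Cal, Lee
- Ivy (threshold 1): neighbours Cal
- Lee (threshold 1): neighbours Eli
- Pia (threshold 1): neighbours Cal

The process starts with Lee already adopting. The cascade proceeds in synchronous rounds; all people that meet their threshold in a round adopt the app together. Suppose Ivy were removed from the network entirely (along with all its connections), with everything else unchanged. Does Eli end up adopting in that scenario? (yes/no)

With Ivy removed:
Round 1 — Lee adopts the app (initial).
Round 2 — checking thresholds:
  Eli: 1 of 2 neighbours ≥ 1, adopts the app.
Round 3 — no new adoptions; cascade stops.

yes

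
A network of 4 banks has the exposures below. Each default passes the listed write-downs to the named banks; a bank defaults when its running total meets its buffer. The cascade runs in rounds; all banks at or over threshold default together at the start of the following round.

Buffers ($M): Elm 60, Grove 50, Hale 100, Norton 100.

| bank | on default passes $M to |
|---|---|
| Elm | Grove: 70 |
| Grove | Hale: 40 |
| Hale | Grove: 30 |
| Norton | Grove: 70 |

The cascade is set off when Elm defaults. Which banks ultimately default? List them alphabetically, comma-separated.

Elm, Grove

Round 1 — Elm defaults (initial).
  Grove: +70 → 70 ≥ 50
Round 2 — Grove defaults.
  Hale: +40 → 40 < 100
No further defaults.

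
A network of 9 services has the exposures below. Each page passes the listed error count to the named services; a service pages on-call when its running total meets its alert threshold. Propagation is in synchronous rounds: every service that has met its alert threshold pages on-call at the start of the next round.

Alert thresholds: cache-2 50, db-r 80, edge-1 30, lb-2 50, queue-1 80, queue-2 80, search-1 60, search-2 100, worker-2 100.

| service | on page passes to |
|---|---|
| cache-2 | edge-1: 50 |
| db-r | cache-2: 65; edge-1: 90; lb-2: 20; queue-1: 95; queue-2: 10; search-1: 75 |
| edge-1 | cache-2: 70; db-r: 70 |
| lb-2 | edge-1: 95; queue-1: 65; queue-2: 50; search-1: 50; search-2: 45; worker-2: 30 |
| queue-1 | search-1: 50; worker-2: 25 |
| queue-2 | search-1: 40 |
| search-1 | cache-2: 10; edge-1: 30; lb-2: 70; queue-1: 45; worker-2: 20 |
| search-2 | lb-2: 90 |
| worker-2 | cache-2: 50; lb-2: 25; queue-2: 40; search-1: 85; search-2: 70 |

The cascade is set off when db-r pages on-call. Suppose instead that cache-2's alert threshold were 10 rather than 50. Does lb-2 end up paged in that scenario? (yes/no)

yes

With cache-2's alert threshold at 10:
Round 1 — db-r pages on-call (initial).
  cache-2: +65 → 65 ≥ 10
  edge-1: +90 → 90 ≥ 30
  lb-2: +20 → 20 < 50
  queue-1: +95 → 95 ≥ 80
  queue-2: +10 → 10 < 80
  search-1: +75 → 75 ≥ 60
Round 2 — cache-2, edge-1, queue-1, search-1 page on-call.
  lb-2: +70 → 90 ≥ 50
  worker-2: +25+20 → 45 < 100
Round 3 — lb-2 pages on-call.
  queue-2: +50 → 60 < 80
  search-2: +45 → 45 < 100
  worker-2: +30 → 75 < 100
No further pages.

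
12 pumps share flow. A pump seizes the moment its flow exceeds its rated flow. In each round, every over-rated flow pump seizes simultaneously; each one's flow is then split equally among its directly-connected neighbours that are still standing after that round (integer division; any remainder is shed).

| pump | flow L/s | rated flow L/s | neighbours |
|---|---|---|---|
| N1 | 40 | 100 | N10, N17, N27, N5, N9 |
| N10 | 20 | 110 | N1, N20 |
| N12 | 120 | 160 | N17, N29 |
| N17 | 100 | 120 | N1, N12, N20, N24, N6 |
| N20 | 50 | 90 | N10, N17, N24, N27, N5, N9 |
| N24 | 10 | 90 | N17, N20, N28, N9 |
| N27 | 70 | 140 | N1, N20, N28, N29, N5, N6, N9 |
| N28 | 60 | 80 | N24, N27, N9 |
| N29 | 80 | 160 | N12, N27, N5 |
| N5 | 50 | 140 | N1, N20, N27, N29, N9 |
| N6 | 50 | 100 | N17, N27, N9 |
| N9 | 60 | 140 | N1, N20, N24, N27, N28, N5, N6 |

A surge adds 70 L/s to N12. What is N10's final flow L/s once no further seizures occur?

103

Round 1 — N12 at 190 > 160. N12 seizes.
  N12 sheds 190 L/s to N17, N29: 95 each.
    N17: 100+95 = 195 > 120
    N29: 80+95 = 175 > 160
Round 2 — N17, N29 seize.
  N17 sheds 195 L/s to N1, N20, N24, N6: 48 each (3 lost).
    N1: 40+48 = 88 ≤ 100
    N20: 50+48 = 98 > 90
    N24: 10+48 = 58 ≤ 90
    N6: 50+48 = 98 ≤ 100
  N29 sheds 175 L/s to N27, N5: 87 each (1 lost).
    N27: 70+87 = 157 > 140
    N5: 50+87 = 137 ≤ 140
Round 3 — N20, N27 seize.
  N20 sheds 98 L/s to N10, N24, N5, N9: 24 each (2 lost).
    N10: 20+24 = 44 ≤ 110
    N24: 58+24 = 82 ≤ 90
    N5: 137+24 = 161 > 140
    N9: 60+24 = 84 ≤ 140
  N27 sheds 157 L/s to N1, N28, N5, N6, N9: 31 each (2 lost).
    N1: 88+31 = 119 > 100
    N28: 60+31 = 91 > 80
    N5: 161+31 = 192 > 140
    N6: 98+31 = 129 > 100
    N9: 84+31 = 115 ≤ 140
Round 4 — N1, N28, N5, N6 seize.
  N1 sheds 119 L/s to N10, N9: 59 each (1 lost).
    N10: 44+59 = 103 ≤ 110
    N9: 115+59 = 174 > 140
  N28 sheds 91 L/s to N24, N9: 45 each (1 lost).
    N24: 82+45 = 127 > 90
    N9: 174+45 = 219 > 140
  N5 sheds 192 L/s to N9: 192 each.
    N9: 219+192 = 411 > 140
  N6 sheds 129 L/s to N9: 129 each.
    N9: 411+129 = 540 > 140
Round 5 — N24, N9 seize.
  N24 sheds 127 L/s: no online neighbours, lost.
  N9 sheds 540 L/s: no online neighbours, lost.
No further seizures.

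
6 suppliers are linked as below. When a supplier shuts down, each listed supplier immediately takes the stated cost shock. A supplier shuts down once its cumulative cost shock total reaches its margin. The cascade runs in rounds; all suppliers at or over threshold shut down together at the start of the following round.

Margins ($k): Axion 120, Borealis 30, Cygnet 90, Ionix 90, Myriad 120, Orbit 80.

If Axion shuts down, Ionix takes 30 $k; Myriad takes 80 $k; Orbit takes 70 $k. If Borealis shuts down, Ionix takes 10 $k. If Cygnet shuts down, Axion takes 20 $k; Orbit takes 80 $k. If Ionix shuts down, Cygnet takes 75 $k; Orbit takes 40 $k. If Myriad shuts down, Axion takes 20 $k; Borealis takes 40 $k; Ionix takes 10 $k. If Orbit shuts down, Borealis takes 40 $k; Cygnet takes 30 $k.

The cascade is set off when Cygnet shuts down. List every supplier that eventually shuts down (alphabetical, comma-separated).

Round 1 — Cygnet shuts down (initial).
  Axion: +20 → 20 < 120
  Orbit: +80 → 80 ≥ 80
Round 2 — Orbit shuts down.
  Borealis: +40 → 40 ≥ 30
Round 3 — Borealis shuts down.
  Ionix: +10 → 10 < 90
No further shutdowns.

Borealis, Cygnet, Orbit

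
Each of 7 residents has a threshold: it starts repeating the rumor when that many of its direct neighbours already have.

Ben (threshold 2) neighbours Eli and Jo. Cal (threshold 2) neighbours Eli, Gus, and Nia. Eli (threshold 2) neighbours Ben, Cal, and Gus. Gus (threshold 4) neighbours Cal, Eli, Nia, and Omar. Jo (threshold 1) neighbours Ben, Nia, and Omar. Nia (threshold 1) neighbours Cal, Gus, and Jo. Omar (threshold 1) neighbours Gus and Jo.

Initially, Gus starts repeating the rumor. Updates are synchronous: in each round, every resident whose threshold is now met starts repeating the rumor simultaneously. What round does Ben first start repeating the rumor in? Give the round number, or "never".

5

Round 1 — Gus starts repeating the rumor (initial).
Round 2 — checking thresholds:
  Cal: 1 of 3 neighbours < 2, not yet.
  Eli: 1 of 3 neighbours < 2, not yet.
  Nia: 1 of 3 neighbours ≥ 1, starts repeating the rumor.
  Omar: 1 of 2 neighbours ≥ 1, starts repeating the rumor.
Round 3 — checking thresholds:
  Cal: 2 of 3 neighbours ≥ 2, starts repeating the rumor.
  Eli: 1 of 3 neighbours < 2, not yet.
  Jo: 2 of 3 neighbours ≥ 1, starts repeating the rumor.
Round 4 — checking thresholds:
  Ben: 1 of 2 neighbours < 2, not yet.
  Eli: 2 of 3 neighbours ≥ 2, starts repeating the rumor.
Round 5 — checking thresholds:
  Ben: 2 of 2 neighbours ≥ 2, starts repeating the rumor.
Round 6 — no new spreads; cascade stops.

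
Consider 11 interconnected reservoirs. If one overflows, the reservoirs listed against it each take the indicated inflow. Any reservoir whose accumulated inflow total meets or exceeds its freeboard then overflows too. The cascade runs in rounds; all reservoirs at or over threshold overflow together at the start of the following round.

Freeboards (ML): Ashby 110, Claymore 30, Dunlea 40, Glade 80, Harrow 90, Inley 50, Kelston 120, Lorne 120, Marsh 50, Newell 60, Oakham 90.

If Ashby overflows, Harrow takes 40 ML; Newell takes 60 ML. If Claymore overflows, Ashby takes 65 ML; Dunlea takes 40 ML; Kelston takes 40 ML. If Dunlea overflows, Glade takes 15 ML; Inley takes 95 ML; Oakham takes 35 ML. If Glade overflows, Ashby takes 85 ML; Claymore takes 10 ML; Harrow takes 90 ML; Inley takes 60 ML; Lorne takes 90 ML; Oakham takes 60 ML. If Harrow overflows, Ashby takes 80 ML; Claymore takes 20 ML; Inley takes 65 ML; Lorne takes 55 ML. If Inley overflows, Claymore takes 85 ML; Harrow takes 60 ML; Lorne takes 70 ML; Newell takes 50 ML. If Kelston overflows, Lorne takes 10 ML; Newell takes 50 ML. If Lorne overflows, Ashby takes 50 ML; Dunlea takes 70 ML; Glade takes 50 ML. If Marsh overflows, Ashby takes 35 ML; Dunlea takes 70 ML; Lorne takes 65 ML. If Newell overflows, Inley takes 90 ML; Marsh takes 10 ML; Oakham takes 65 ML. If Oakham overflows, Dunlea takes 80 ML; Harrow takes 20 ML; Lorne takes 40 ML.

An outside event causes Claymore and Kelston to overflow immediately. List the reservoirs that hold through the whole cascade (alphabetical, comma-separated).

Glade, Marsh

Round 1 — Claymore, Kelston overflow (initial).
  Ashby: +65 → 65 < 110
  Dunlea: +40 → 40 ≥ 40
  Lorne: +10 → 10 < 120
  Newell: +50 → 50 < 60
Round 2 — Dunlea overflows.
  Glade: +15 → 15 < 80
  Inley: +95 → 95 ≥ 50
  Oakham: +35 → 35 < 90
Round 3 — Inley overflows.
  Harrow: +60 → 60 < 90
  Lorne: +70 → 80 < 120
  Newell: +50 → 100 ≥ 60
Round 4 — Newell overflows.
  Marsh: +10 → 10 < 50
  Oakham: +65 → 100 ≥ 90
Round 5 — Oakham overflows.
  Harrow: +20 → 80 < 90
  Lorne: +40 → 120 ≥ 120
Round 6 — Lorne overflows.
  Ashby: +50 → 115 ≥ 110
  Glade: +50 → 65 < 80
Round 7 — Ashby overflows.
  Harrow: +40 → 120 ≥ 90
Round 8 — Harrow overflows.
No further overflows.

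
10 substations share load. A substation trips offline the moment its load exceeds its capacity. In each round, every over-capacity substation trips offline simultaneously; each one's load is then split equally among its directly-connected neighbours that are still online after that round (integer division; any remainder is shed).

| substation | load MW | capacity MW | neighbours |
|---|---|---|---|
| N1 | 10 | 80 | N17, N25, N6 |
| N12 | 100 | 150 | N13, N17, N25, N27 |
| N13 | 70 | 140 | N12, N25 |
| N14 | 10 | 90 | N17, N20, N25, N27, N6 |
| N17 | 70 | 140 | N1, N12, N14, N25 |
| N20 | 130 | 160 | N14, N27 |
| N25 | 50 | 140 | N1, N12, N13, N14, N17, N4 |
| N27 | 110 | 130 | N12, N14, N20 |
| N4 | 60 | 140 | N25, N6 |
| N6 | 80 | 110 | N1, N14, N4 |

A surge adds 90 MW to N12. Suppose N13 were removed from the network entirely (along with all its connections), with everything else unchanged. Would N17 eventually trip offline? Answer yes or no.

yes

With N13 removed:
Round 1 — N12 at 190 > 150. N12 trips offline.
  N12 sheds 190 MW to N17, N25, N27: 63 each (1 lost).
    N17: 70+63 = 133 ≤ 140
    N25: 50+63 = 113 ≤ 140
    N27: 110+63 = 173 > 130
Round 2 — N27 trips offline.
  N27 sheds 173 MW to N14, N20: 86 each (1 lost).
    N14: 10+86 = 96 > 90
    N20: 130+86 = 216 > 160
Round 3 — N14, N20 trip offline.
  N14 sheds 96 MW to N17, N25, N6: 32 each.
    N17: 133+32 = 165 > 140
    N25: 113+32 = 145 > 140
    N6: 80+32 = 112 > 110
  N20 sheds 216 MW: no online neighbours, lost.
Round 4 — N17, N25, N6 trip offline.
  N17 sheds 165 MW to N1: 165 each.
    N1: 10+165 = 175 > 80
  N25 sheds 145 MW to N1, N4: 72 each (1 lost).
    N1: 175+72 = 247 > 80
    N4: 60+72 = 132 ≤ 140
  N6 sheds 112 MW to N1, N4: 56 each.
    N1: 247+56 = 303 > 80
    N4: 132+56 = 188 > 140
Round 5 — N1, N4 trip offline.
  N1 sheds 303 MW: no online neighbours, lost.
  N4 sheds 188 MW: no online neighbours, lost.
No further trips.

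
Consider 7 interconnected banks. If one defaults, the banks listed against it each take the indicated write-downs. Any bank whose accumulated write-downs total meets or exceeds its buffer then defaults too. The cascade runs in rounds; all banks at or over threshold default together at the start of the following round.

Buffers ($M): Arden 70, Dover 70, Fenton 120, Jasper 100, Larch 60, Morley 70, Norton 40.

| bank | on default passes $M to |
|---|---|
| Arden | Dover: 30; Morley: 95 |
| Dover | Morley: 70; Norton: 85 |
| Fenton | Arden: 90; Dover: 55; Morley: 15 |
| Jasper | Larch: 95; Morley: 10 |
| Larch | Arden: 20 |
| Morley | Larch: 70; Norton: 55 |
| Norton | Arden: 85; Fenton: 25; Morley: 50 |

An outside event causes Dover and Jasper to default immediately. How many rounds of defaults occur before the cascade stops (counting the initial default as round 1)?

Round 1 — Dover, Jasper default (initial).
  Larch: +95 → 95 ≥ 60
  Morley: +70+10 → 80 ≥ 70
  Norton: +85 → 85 ≥ 40
Round 2 — Larch, Morley, Norton default.
  Arden: +20+85 → 105 ≥ 70
  Fenton: +25 → 25 < 120
Round 3 — Arden defaults.
No further defaults.

3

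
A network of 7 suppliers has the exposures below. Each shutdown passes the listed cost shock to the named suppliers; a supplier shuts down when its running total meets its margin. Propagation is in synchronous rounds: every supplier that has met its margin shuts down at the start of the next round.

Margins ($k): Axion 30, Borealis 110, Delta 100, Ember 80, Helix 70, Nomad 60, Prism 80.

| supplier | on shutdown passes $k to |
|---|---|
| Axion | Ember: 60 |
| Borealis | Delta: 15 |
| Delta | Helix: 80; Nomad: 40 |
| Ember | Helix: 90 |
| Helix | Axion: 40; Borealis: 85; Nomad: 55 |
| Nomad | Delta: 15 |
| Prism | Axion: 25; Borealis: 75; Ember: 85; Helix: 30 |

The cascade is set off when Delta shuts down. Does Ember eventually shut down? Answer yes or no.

Round 1 — Delta shuts down (initial).
  Helix: +80 → 80 ≥ 70
  Nomad: +40 → 40 < 60
Round 2 — Helix shuts down.
  Axion: +40 → 40 ≥ 30
  Borealis: +85 → 85 < 110
  Nomad: +55 → 95 ≥ 60
Round 3 — Axion, Nomad shut down.
  Ember: +60 → 60 < 80
No further shutdowns.

no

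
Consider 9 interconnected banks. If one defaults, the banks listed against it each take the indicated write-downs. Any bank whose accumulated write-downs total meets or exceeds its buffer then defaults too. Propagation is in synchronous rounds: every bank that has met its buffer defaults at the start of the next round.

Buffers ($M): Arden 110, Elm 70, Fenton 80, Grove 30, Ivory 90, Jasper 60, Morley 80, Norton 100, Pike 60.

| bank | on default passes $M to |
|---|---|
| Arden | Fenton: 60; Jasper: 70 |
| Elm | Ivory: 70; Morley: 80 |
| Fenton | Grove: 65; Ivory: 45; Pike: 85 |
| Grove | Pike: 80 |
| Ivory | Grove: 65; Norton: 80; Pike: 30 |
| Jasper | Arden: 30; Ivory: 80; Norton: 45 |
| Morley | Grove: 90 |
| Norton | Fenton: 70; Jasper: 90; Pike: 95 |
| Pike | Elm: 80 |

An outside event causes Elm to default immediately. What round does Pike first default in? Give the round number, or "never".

4

Round 1 — Elm defaults (initial).
  Ivory: +70 → 70 < 90
  Morley: +80 → 80 ≥ 80
Round 2 — Morley defaults.
  Grove: +90 → 90 ≥ 30
Round 3 — Grove defaults.
  Pike: +80 → 80 ≥ 60
Round 4 — Pike defaults.
No further defaults.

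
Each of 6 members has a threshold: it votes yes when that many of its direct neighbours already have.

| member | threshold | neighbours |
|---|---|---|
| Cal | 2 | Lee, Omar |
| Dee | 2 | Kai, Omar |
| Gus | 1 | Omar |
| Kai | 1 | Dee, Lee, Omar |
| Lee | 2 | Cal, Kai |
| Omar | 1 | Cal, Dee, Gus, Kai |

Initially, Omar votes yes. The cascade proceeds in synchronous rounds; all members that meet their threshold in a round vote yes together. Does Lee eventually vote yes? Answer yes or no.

Round 1 — Omar votes yes (initial).
Round 2 — checking thresholds:
  Cal: 1 of 2 neighbours < 2, holds.
  Dee: 1 of 2 neighbours < 2, holds.
  Gus: 1 of 1 neighbours ≥ 1, votes yes.
  Kai: 1 of 3 neighbours ≥ 1, votes yes.
Round 3 — checking thresholds:
  Cal: 1 of 2 neighbours < 2, holds.
  Dee: 2 of 2 neighbours ≥ 2, votes yes.
  Lee: 1 of 2 neighbours < 2, holds.
Round 4 — no new yes votes; cascade stops.

no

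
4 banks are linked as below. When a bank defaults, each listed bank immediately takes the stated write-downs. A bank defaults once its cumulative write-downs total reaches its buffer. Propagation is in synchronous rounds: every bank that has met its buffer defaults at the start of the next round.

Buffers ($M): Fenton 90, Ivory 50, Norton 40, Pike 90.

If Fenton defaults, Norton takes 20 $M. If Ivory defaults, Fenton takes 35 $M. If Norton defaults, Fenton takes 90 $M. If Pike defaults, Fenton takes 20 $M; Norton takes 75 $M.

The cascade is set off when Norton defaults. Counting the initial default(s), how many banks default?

Round 1 — Norton defaults (initial).
  Fenton: +90 → 90 ≥ 90
Round 2 — Fenton defaults.
No further defaults.

2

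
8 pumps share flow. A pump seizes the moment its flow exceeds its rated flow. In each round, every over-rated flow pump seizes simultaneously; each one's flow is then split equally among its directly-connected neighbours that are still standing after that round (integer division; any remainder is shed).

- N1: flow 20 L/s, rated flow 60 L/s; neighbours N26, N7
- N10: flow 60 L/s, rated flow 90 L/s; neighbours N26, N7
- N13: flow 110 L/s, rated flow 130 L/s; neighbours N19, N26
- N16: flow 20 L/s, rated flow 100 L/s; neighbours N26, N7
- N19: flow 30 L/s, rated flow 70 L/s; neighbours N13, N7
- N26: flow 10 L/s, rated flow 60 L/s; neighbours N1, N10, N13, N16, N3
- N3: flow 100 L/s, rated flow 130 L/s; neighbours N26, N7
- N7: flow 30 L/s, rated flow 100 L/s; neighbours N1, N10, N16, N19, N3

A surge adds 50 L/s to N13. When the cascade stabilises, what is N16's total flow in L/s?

Round 1 — N13 at 160 > 130. N13 seizes.
  N13 sheds 160 L/s to N19, N26: 80 each.
    N19: 30+80 = 110 > 70
    N26: 10+80 = 90 > 60
Round 2 — N19, N26 seize.
  N19 sheds 110 L/s to N7: 110 each.
    N7: 30+110 = 140 > 100
  N26 sheds 90 L/s to N1, N10, N16, N3: 22 each (2 lost).
    N1: 20+22 = 42 ≤ 60
    N10: 60+22 = 82 ≤ 90
    N16: 20+22 = 42 ≤ 100
    N3: 100+22 = 122 ≤ 130
Round 3 — N7 seizes.
  N7 sheds 140 L/s to N1, N10, N16, N3: 35 each.
    N1: 42+35 = 77 > 60
    N10: 82+35 = 117 > 90
    N16: 42+35 = 77 ≤ 100
    N3: 122+35 = 157 > 130
Round 4 — N1, N10, N3 seize.
  N1 sheds 77 L/s: no online neighbours, lost.
  N10 sheds 117 L/s: no online neighbours, lost.
  N3 sheds 157 L/s: no online neighbours, lost.
No further seizures.

77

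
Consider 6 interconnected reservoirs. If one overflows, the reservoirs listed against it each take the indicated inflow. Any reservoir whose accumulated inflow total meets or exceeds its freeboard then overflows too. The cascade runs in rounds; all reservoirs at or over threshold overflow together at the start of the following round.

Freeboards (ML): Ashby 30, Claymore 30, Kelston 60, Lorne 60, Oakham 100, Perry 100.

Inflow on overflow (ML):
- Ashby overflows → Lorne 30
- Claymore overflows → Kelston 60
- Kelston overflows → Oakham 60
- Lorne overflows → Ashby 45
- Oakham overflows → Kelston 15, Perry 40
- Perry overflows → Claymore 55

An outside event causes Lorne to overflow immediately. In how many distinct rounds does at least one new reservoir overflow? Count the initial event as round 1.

Round 1 — Lorne overflows (initial).
  Ashby: +45 → 45 ≥ 30
Round 2 — Ashby overflows.
No further overflows.

2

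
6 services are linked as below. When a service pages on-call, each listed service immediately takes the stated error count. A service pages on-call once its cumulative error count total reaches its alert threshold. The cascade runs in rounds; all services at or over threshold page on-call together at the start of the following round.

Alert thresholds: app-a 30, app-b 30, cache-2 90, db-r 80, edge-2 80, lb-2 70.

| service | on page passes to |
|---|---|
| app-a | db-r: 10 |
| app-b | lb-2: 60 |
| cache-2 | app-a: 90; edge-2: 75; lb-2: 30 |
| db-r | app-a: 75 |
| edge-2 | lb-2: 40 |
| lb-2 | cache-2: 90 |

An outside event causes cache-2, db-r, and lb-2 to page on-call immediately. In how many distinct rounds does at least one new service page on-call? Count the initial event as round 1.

2

Round 1 — cache-2, db-r, lb-2 page on-call (initial).
  app-a: +90+75 → 165 ≥ 30
  edge-2: +75 → 75 < 80
Round 2 — app-a pages on-call.
No further pages.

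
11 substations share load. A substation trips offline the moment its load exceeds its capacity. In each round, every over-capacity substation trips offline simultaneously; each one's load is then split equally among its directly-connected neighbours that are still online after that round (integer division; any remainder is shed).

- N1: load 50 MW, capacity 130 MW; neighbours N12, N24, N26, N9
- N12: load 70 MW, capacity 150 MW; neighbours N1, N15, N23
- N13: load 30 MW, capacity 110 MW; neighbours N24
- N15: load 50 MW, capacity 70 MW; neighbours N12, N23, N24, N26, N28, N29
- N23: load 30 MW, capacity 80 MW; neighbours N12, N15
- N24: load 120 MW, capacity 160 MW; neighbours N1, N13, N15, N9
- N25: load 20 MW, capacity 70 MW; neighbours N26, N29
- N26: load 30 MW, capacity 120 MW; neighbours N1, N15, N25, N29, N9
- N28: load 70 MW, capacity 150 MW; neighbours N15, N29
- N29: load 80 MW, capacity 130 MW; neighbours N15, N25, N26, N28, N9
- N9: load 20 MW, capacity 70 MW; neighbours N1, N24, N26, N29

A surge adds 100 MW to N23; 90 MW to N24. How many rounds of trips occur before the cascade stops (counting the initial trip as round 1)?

5

Round 1 — N23 at 130 > 80; N24 at 210 > 160. N23, N24 trip offline.
  N23 sheds 130 MW to N12, N15: 65 each.
    N12: 70+65 = 135 ≤ 150
    N15: 50+65 = 115 > 70
  N24 sheds 210 MW to N1, N13, N15, N9: 52 each (2 lost).
    N1: 50+52 = 102 ≤ 130
    N13: 30+52 = 82 ≤ 110
    N15: 115+52 = 167 > 70
    N9: 20+52 = 72 > 70
Round 2 — N15, N9 trip offline.
  N15 sheds 167 MW to N12, N26, N28, N29: 41 each (3 lost).
    N12: 135+41 = 176 > 150
    N26: 30+41 = 71 ≤ 120
    N28: 70+41 = 111 ≤ 150
    N29: 80+41 = 121 ≤ 130
  N9 sheds 72 MW to N1, N26, N29: 24 each.
    N1: 102+24 = 126 ≤ 130
    N26: 71+24 = 95 ≤ 120
    N29: 121+24 = 145 > 130
Round 3 — N12, N29 trip offline.
  N12 sheds 176 MW to N1: 176 each.
    N1: 126+176 = 302 > 130
  N29 sheds 145 MW to N25, N26, N28: 48 each (1 lost).
    N25: 20+48 = 68 ≤ 70
    N26: 95+48 = 143 > 120
    N28: 111+48 = 159 > 150
Round 4 — N1, N26, N28 trip offline.
  N1 sheds 302 MW: no online neighbours, lost.
  N26 sheds 143 MW to N25: 143 each.
    N25: 68+143 = 211 > 70
  N28 sheds 159 MW: no online neighbours, lost.
Round 5 — N25 trips offline.
  N25 sheds 211 MW: no online neighbours, lost.
No further trips.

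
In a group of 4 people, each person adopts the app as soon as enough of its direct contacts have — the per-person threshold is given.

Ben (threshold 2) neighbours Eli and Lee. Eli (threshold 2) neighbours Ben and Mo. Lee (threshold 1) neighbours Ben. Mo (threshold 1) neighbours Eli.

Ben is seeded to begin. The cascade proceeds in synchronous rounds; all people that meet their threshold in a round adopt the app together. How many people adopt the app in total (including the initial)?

Round 1 — Ben adopts the app (initial).
Round 2 — checking thresholds:
  Eli: 1 of 2 neighbours < 2, not yet.
  Lee: 1 of 1 neighbours ≥ 1, adopts the app.
Round 3 — no new adoptions; cascade stops.

2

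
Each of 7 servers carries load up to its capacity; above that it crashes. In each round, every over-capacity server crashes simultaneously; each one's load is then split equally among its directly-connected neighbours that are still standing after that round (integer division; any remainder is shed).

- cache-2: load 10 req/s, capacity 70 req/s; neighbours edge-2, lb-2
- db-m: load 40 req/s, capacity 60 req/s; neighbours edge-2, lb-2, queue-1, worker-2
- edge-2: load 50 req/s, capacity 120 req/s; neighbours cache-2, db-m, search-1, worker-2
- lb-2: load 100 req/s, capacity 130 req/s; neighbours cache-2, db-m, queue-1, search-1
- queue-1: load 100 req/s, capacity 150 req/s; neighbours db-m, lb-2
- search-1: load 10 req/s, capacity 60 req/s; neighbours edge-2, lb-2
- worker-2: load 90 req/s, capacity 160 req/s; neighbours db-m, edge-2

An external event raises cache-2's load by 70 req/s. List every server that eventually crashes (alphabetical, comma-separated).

Round 1 — cache-2 at 80 > 70. cache-2 crashes.
  cache-2 sheds 80 req/s to edge-2, lb-2: 40 each.
    edge-2: 50+40 = 90 ≤ 120
    lb-2: 100+40 = 140 > 130
Round 2 — lb-2 crashes.
  lb-2 sheds 140 req/s to db-m, queue-1, search-1: 46 each (2 lost).
    db-m: 40+46 = 86 > 60
    queue-1: 100+46 = 146 ≤ 150
    search-1: 10+46 = 56 ≤ 60
Round 3 — db-m crashes.
  db-m sheds 86 req/s to edge-2, queue-1, worker-2: 28 each (2 lost).
    edge-2: 90+28 = 118 ≤ 120
    queue-1: 146+28 = 174 > 150
    worker-2: 90+28 = 118 ≤ 160
Round 4 — queue-1 crashes.
  queue-1 sheds 174 req/s: no online neighbours, lost.
No further crashes.

cache-2, db-m, lb-2, queue-1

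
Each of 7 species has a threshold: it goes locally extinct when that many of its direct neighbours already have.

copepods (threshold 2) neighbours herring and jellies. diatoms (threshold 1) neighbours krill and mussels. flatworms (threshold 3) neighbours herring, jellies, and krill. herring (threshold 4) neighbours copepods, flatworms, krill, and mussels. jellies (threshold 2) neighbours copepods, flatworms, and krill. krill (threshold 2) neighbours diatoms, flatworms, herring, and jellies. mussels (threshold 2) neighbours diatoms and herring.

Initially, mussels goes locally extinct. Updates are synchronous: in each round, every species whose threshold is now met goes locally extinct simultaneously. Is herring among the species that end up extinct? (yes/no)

Round 1 — mussels goes locally extinct (initial).
Round 2 — checking thresholds:
  diatoms: 1 of 2 neighbours ≥ 1, goes locally extinct.
  herring: 1 of 4 neighbours < 4, holds.
Round 3 — no new extinctions; cascade stops.

no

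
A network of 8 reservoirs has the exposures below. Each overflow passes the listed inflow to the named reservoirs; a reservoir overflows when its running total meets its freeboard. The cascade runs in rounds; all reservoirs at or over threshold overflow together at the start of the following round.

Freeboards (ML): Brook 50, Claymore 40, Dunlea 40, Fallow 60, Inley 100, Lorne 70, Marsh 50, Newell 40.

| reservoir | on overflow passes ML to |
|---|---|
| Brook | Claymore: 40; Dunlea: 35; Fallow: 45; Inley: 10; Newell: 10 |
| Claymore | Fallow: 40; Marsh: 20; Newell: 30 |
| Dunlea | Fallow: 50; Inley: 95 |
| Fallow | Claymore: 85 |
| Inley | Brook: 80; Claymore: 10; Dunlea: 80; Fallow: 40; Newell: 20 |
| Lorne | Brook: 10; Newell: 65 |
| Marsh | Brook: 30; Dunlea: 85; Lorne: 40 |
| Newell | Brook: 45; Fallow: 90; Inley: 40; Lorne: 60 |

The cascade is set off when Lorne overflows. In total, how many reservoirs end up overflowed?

5

Round 1 — Lorne overflows (initial).
  Brook: +10 → 10 < 50
  Newell: +65 → 65 ≥ 40
Round 2 — Newell overflows.
  Brook: +45 → 55 ≥ 50
  Fallow: +90 → 90 ≥ 60
  Inley: +40 → 40 < 100
Round 3 — Brook, Fallow overflow.
  Claymore: +40+85 → 125 ≥ 40
  Dunlea: +35 → 35 < 40
  Inley: +10 → 50 < 100
Round 4 — Claymore overflows.
  Marsh: +20 → 20 < 50
No further overflows.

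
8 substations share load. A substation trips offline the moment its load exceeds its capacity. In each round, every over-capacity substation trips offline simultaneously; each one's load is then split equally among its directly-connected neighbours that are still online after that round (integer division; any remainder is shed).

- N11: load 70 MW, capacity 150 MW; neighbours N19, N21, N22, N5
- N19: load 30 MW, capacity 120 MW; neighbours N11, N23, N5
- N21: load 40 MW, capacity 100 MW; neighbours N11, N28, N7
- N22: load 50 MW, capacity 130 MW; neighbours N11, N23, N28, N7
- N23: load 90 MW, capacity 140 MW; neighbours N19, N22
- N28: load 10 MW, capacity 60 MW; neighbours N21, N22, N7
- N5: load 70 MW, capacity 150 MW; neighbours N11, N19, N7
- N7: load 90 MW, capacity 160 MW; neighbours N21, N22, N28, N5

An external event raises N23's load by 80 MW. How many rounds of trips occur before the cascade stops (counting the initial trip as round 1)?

Round 1 — N23 at 170 > 140. N23 trips offline.
  N23 sheds 170 MW to N19, N22: 85 each.
    N19: 30+85 = 115 ≤ 120
    N22: 50+85 = 135 > 130
Round 2 — N22 trips offline.
  N22 sheds 135 MW to N11, N28, N7: 45 each.
    N11: 70+45 = 115 ≤ 150
    N28: 10+45 = 55 ≤ 60
    N7: 90+45 = 135 ≤ 160
No further trips.

2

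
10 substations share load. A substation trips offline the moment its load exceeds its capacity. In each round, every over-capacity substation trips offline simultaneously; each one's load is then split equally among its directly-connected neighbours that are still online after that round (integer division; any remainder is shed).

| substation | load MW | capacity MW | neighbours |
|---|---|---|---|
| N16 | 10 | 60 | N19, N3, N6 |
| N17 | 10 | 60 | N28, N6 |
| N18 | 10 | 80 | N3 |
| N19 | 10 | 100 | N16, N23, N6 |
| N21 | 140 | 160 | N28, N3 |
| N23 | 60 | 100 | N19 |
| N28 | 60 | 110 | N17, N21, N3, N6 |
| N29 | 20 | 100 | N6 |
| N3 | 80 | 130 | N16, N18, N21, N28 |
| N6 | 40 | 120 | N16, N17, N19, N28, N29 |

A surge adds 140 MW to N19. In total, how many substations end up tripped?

Round 1 — N19 at 150 > 100. N19 trips offline.
  N19 sheds 150 MW to N16, N23, N6: 50 each.
    N16: 10+50 = 60 ≤ 60
    N23: 60+50 = 110 > 100
    N6: 40+50 = 90 ≤ 120
Round 2 — N23 trips offline.
  N23 sheds 110 MW: no online neighbours, lost.
No further trips.

2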